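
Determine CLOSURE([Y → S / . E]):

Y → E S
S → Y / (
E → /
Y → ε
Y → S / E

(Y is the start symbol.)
{ [E → . /], [Y → S / . E] }

To compute CLOSURE, for each item [A → α.Bβ] where B is a non-terminal, add [B → .γ] for all productions B → γ; repeat for the newly added items until nothing changes.

Start with: [Y → S / . E]
  [Y → S / . E] has the dot before E: add [E → . /]
No further items can be added.

CLOSURE = { [E → . /], [Y → S / . E] }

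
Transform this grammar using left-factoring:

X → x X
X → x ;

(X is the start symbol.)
X → x X'
X' → X
X' → ;

Left-factoring transforms A → αβ₁ | αβ₂ into A → αA' and A' → β₁ | β₂
(α is the longest common prefix among the alternatives). Repeat until
no nonterminal has two alternatives with a common prefix.

Round 1: X has alternatives sharing prefix 'x'. Introduce X': X → x X'
  Add: X' → X
  Add: X' → ;

No remaining common prefixes — done.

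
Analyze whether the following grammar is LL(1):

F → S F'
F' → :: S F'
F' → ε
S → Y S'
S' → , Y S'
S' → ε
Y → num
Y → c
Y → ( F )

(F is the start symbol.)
Yes, the grammar is LL(1).

A grammar is LL(1) if for each non-terminal N with multiple productions, the predict sets of those productions are pairwise disjoint, where PREDICT(N → α) = (FIRST(α) \ {ε}) ∪ (FOLLOW(N) if α ⇒* ε).

Relevant sets:
  FOLLOW(F') = { $, ')' }
  FOLLOW(S') = { $, ')', '::' }

For F':
  PREDICT(F' → :: S F') = { '::' }
  PREDICT(F' → ε) = { $, ')' }
For S':
  PREDICT(S' → ',' Y S') = { ',' }
  PREDICT(S' → ε) = { $, ')', '::' }
For Y:
  PREDICT(Y → num) = { 'num' }
  PREDICT(Y → c) = { 'c' }
  PREDICT(Y → '(' F ')') = { '(' }
F, S have a single production, so nothing to check there.

All predict sets are disjoint. The grammar IS LL(1).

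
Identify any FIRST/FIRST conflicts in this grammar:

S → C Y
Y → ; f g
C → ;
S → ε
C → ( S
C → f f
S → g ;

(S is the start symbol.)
No FIRST/FIRST conflicts.

A FIRST/FIRST conflict occurs when two productions N → α and N → β for the same non-terminal have FIRST(α) ∩ FIRST(β) ≠ ∅ (with ε ∈ FIRST of a nullable right-hand side, so two nullable alternatives also conflict).

FIRST sets of the non-terminals at (or reachable through a nullable prefix from) the front of some alternative:
  FIRST(C) = { '(', ';', 'f' }

Productions for S:
  S → C Y: FIRST = { '(', ';', 'f' }
  S → ε: FIRST = { ε }
  S → g ;: FIRST = { 'g' }
Productions for C:
  C → ;: FIRST = { ';' }
  C → ( S: FIRST = { '(' }
  C → f f: FIRST = { 'f' }
Y has only one production, so no FIRST/FIRST conflict is possible there.

All alternatives of each non-terminal have pairwise disjoint FIRST sets.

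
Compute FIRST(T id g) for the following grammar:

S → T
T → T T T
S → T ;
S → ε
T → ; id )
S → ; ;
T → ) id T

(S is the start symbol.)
FIRST sets of the non-terminals involved (from the grammar, by fixed-point iteration):
  FIRST(T) = { ')', ';' }

To compute FIRST(T id g), process the symbols left to right:
Symbol T is a non-terminal. Add FIRST(T) \ {ε} = { ')', ';' }
T is not nullable (ε ∉ FIRST(T)), so stop here.
FIRST(T id g) = { ')', ';' }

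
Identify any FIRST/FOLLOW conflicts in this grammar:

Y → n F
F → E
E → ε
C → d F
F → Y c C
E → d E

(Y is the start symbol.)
A FIRST/FOLLOW conflict occurs when a non-terminal N has a nullable alternative N → β (β ⇒* ε) and another alternative N → α with FIRST(α) ∩ FOLLOW(N) ≠ ∅: on such a lookahead the parser cannot decide between expanding α and letting N vanish via β.

Nullable non-terminals: E, F.
FIRST sets used below: FIRST(E) = { 'd', ε }, FIRST(Y) = { 'n' }

E: nullable alternative(s) E → ε; FOLLOW(E) = { $, 'c' }
  E → ε: FIRST \ {ε} = { } — this is the only nullable alternative, skip
  E → d E: FIRST \ {ε} = { 'd' } — disjoint from FOLLOW(E)

F: nullable alternative(s) F → E; FOLLOW(F) = { $, 'c' }
  F → E: FIRST \ {ε} = { 'd' } — this is the only nullable alternative, skip
  F → Y c C: FIRST \ {ε} = { 'n' } — disjoint from FOLLOW(F)

C, Y have no nullable alternative, so no FIRST/FOLLOW check is needed there.

No FIRST/FOLLOW conflicts found.

Answer: No FIRST/FOLLOW conflicts.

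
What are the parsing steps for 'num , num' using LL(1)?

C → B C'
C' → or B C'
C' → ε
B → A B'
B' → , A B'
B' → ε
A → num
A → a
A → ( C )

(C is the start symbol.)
LL(1) parsing maintains a stack (initially the start symbol over $) and the input. At each step: if the stack top is a terminal, match it against the current input token; if it is a non-terminal N, replace it with the RHS of M[N, lookahead] (the unique production whose predict set contains the lookahead).

Stack is shown with the top on the left.

Stack        Input        Action
--------------------------------
C $          num , num $  output C → B C'
B C' $       num , num $  output B → A B'
A B' C' $    num , num $  output A → num
num B' C' $  num , num $  match 'num'
B' C' $      , num $      output B' → , A B'
, A B' C' $  , num $      match ','
A B' C' $    num $        output A → num
num B' C' $  num $        match 'num'
B' C' $      $            output B' → ε
C' $         $            output C' → ε
$            $            accept

The string is accepted.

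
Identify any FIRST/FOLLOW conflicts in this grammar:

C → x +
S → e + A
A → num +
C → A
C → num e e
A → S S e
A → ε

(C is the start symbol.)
Yes. A → S S e with FOLLOW(A) on { 'e' }

A FIRST/FOLLOW conflict occurs when a non-terminal N has a nullable alternative N → β (β ⇒* ε) and another alternative N → α with FIRST(α) ∩ FOLLOW(N) ≠ ∅: on such a lookahead the parser cannot decide between expanding α and letting N vanish via β.

Nullable non-terminals: A, C.
FIRST sets used below: FIRST(S) = { 'e' }, FIRST(A) = { 'e', 'num', ε }

A: nullable alternative(s) A → ε; FOLLOW(A) = { $, 'e' }
  A → num +: FIRST \ {ε} = { 'num' } — disjoint from FOLLOW(A)
  A → S S e: FIRST \ {ε} = { 'e' } — overlaps FOLLOW(A) on { 'e' }: CONFLICT
  A → ε: FIRST \ {ε} = { } — this is the only nullable alternative, skip

C: nullable alternative(s) C → A; FOLLOW(C) = { $ }
  C → x +: FIRST \ {ε} = { 'x' } — disjoint from FOLLOW(C)
  C → A: FIRST \ {ε} = { 'e', 'num' } — this is the only nullable alternative, skip
  C → num e e: FIRST \ {ε} = { 'num' } — disjoint from FOLLOW(C)

S has no nullable alternative, so no FIRST/FOLLOW check is needed there.

So the grammar has 1 FIRST/FOLLOW conflict (marked CONFLICT above).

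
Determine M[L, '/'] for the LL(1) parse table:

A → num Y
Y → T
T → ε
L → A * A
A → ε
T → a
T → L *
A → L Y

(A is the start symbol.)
Empty (error entry)

To find M[L, '/'], we find productions for L where '/' is in the predict set (PREDICT(N → α) = (FIRST(α) \ {ε}) ∪ (FOLLOW(N) if α ⇒* ε)).

Relevant sets:
  FIRST(A) = { '*', 'num', ε }

L → A * A: PREDICT = { '*', 'num' }

M[L, '/'] is empty (no production applies)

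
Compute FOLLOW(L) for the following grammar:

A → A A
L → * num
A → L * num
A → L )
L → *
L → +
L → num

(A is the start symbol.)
{ ')', '*' }

To compute FOLLOW(L), find every occurrence of L on a right-hand side N → α L β: add FIRST(β) \ {ε}, and if β is empty or nullable also add FOLLOW(N). Iterate to a fixed point.

In A → L * num: L is followed by '*' num, add FIRST('*' num) \ {ε} = { '*' }
In A → L ): L is followed by ')', add FIRST(')') \ {ε} = { ')' }

Taking the union: FOLLOW(L) = { ')', '*' }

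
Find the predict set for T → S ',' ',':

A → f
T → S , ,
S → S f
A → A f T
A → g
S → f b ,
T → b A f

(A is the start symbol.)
{ 'f' }

PREDICT(T → S ',' ',') = (FIRST(RHS) \ {ε}) ∪ (FOLLOW(T) if ε ∈ FIRST(RHS), i.e. RHS ⇒* ε)
FIRST(S) = { 'f' }
FIRST(S ',' ',') = { 'f' }
ε ∉ FIRST(S ',' ','), so FOLLOW(T) is not added.
PREDICT(T → S ',' ',') = { 'f' }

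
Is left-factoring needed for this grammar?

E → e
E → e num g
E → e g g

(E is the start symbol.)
Left-factoring is needed when two productions for the same non-terminal
share a common prefix on the right-hand side.

Productions for E:
  E → e
  E → e num g
  E → e g g

Found common prefix 'e' in productions for E

Answer: Yes, E has productions with common prefix 'e'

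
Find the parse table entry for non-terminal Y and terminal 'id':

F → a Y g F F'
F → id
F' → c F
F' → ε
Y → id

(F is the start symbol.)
Y → id

To find M[Y, 'id'], we find productions for Y where 'id' is in the predict set (PREDICT(N → α) = (FIRST(α) \ {ε}) ∪ (FOLLOW(N) if α ⇒* ε)).

Y → id: PREDICT = { 'id' }
  'id' is in predict set, so this production goes in M[Y, 'id']

M[Y, 'id'] = Y → id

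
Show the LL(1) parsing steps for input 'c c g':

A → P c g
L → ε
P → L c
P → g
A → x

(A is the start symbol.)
LL(1) parsing maintains a stack (initially the start symbol over $) and the input. At each step: if the stack top is a terminal, match it against the current input token; if it is a non-terminal N, replace it with the RHS of M[N, lookahead] (the unique production whose predict set contains the lookahead).

Stack is shown with the top on the left.

Stack      Input    Action
--------------------------
A $        c c g $  output A → P c g
P c g $    c c g $  output P → L c
L c c g $  c c g $  output L → ε
c c g $    c c g $  match 'c'
c g $      c g $    match 'c'
g $        g $      match 'g'
$          $        accept

The string is accepted.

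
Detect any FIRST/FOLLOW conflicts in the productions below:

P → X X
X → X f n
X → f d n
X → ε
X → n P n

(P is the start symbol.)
Yes. X → X f n with FOLLOW(X) on { 'f', 'n' }; X → f d n with FOLLOW(X) on { 'f' }; X → n P n with FOLLOW(X) on { 'n' }

Nullable non-terminals: P, X.
FIRST sets used below: FIRST(X) = { 'f', 'n', ε }
P has a nullable alternative but only one production, so nothing to check.

X: nullable alternative(s) X → ε; FOLLOW(X) = { $, 'f', 'n' }
  X → X f n: FIRST \ {ε} = { 'f', 'n' } — overlaps FOLLOW(X) on { 'f', 'n' }: CONFLICT
  X → f d n: FIRST \ {ε} = { 'f' } — overlaps FOLLOW(X) on { 'f' }: CONFLICT
  X → ε: FIRST \ {ε} = { } — this is the only nullable alternative, skip
  X → n P n: FIRST \ {ε} = { 'n' } — overlaps FOLLOW(X) on { 'n' }: CONFLICT

So the grammar has 3 FIRST/FOLLOW conflicts (marked CONFLICT above).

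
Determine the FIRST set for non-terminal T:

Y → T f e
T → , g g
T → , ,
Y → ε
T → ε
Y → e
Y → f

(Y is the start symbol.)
{ ',', ε }

From T → , g g:
  - ',' is a terminal: add ',' and stop
From T → , ,:
  - ',' is a terminal: add ',' and stop
From T → ε:
  - ε-production, so ε ∈ FIRST(T)

Collecting: FIRST(T) = { ',', ε }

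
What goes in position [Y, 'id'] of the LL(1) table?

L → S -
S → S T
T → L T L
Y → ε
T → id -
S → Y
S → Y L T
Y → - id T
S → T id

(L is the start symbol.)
Y → ε

To find M[Y, 'id'], we find productions for Y where 'id' is in the predict set (PREDICT(N → α) = (FIRST(α) \ {ε}) ∪ (FOLLOW(N) if α ⇒* ε)).

Relevant sets:
  FOLLOW(Y) = { '-', 'id' }

Y → ε: PREDICT = { '-', 'id' }
  'id' is in predict set, so this production goes in M[Y, 'id']
Y → - id T: PREDICT = { '-' }

M[Y, 'id'] = Y → ε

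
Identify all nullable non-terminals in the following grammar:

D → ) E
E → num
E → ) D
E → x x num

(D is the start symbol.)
None

A non-terminal is nullable if it can derive ε (the empty string): either it has an ε-production, or it has a production whose right-hand side consists entirely of nullable non-terminals.

There are no ε-productions, so no non-terminal can derive ε.
No non-terminals are nullable.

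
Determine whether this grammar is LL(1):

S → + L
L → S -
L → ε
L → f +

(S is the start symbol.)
A grammar is LL(1) if for each non-terminal N with multiple productions, the predict sets of those productions are pairwise disjoint, where PREDICT(N → α) = (FIRST(α) \ {ε}) ∪ (FOLLOW(N) if α ⇒* ε).

Relevant sets:
  FIRST(S) = { '+' }
  FOLLOW(L) = { $, '-' }

For L:
  PREDICT(L → S '-') = { '+' }
  PREDICT(L → ε) = { $, '-' }
  PREDICT(L → f '+') = { 'f' }
S has a single production, so nothing to check there.

All predict sets are disjoint. The grammar IS LL(1).

Answer: Yes, the grammar is LL(1).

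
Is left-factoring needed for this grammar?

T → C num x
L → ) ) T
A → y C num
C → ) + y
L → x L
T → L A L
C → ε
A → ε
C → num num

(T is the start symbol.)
Left-factoring is needed when two productions for the same non-terminal
share a common prefix on the right-hand side.

Productions for T:
  T → C num x
  T → L A L
Productions for L:
  L → ) ) T
  L → x L
Productions for A:
  A → y C num
  A → ε
Productions for C:
  C → ) + y
  C → ε
  C → num num

No common prefixes found.

Answer: No, left-factoring is not needed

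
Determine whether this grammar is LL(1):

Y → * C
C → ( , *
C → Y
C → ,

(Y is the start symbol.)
Yes, the grammar is LL(1).

A grammar is LL(1) if for each non-terminal N with multiple productions, the predict sets of those productions are pairwise disjoint, where PREDICT(N → α) = (FIRST(α) \ {ε}) ∪ (FOLLOW(N) if α ⇒* ε).

Relevant sets:
  FIRST(Y) = { '*' }

For C:
  PREDICT(C → '(' ',' '*') = { '(' }
  PREDICT(C → Y) = { '*' }
  PREDICT(C → ',') = { ',' }
Y has a single production, so nothing to check there.

All predict sets are disjoint. The grammar IS LL(1).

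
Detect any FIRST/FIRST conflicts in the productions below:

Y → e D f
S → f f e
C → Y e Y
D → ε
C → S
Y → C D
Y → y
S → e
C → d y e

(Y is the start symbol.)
Yes. Y → e D f / Y → C D on { 'e' }; Y → C D / Y → y on { 'y' }; C → Y e Y / C → S on { 'e', 'f' }; C → Y e Y / C → d y e on { 'd' }

A FIRST/FIRST conflict occurs when two productions N → α and N → β for the same non-terminal have FIRST(α) ∩ FIRST(β) ≠ ∅ (with ε ∈ FIRST of a nullable right-hand side, so two nullable alternatives also conflict).

FIRST sets of the non-terminals at (or reachable through a nullable prefix from) the front of some alternative:
  FIRST(C) = { 'd', 'e', 'f', 'y' }
  FIRST(Y) = { 'd', 'e', 'f', 'y' }
  FIRST(S) = { 'e', 'f' }

Productions for Y:
  Y → e D f: FIRST = { 'e' }
  Y → C D: FIRST = { 'd', 'e', 'f', 'y' }
  Y → y: FIRST = { 'y' }
Productions for S:
  S → f f e: FIRST = { 'f' }
  S → e: FIRST = { 'e' }
Productions for C:
  C → Y e Y: FIRST = { 'd', 'e', 'f', 'y' }
  C → S: FIRST = { 'e', 'f' }
  C → d y e: FIRST = { 'd' }
D has only one production, so no FIRST/FIRST conflict is possible there.

Conflict for Y: Y → e D f and Y → C D
  Overlap: { 'e' }
Conflict for Y: Y → C D and Y → y
  Overlap: { 'y' }
Conflict for C: C → Y e Y and C → S
  Overlap: { 'e', 'f' }
Conflict for C: C → Y e Y and C → d y e
  Overlap: { 'd' }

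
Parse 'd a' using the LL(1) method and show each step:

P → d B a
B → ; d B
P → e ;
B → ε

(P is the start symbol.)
LL(1) parsing maintains a stack (initially the start symbol over $) and the input. At each step: if the stack top is a terminal, match it against the current input token; if it is a non-terminal N, replace it with the RHS of M[N, lookahead] (the unique production whose predict set contains the lookahead).

Stack is shown with the top on the left.

Stack    Input  Action
----------------------
P $      d a $  output P → d B a
d B a $  d a $  match 'd'
B a $    a $    output B → ε
a $      a $    match 'a'
$        $      accept

The string is accepted.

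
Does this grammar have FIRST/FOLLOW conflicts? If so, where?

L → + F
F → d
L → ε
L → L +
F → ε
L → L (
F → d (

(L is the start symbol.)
Nullable non-terminals: F, L.
FIRST sets used below: FIRST(L) = { '(', '+', ε }

F: nullable alternative(s) F → ε; FOLLOW(F) = { $, '(', '+' }
  F → d: FIRST \ {ε} = { 'd' } — disjoint from FOLLOW(F)
  F → ε: FIRST \ {ε} = { } — this is the only nullable alternative, skip
  F → d (: FIRST \ {ε} = { 'd' } — disjoint from FOLLOW(F)

L: nullable alternative(s) L → ε; FOLLOW(L) = { $, '(', '+' }
  L → + F: FIRST \ {ε} = { '+' } — overlaps FOLLOW(L) on { '+' }: CONFLICT
  L → ε: FIRST \ {ε} = { } — this is the only nullable alternative, skip
  L → L +: FIRST \ {ε} = { '(', '+' } — overlaps FOLLOW(L) on { '(', '+' }: CONFLICT
  L → L (: FIRST \ {ε} = { '(', '+' } — overlaps FOLLOW(L) on { '(', '+' }: CONFLICT

So the grammar has 3 FIRST/FOLLOW conflicts (marked CONFLICT above).

Answer: Yes. L → '+' F with FOLLOW(L) on { '+' }; L → L '+' with FOLLOW(L) on { '(', '+' }; L → L '(' with FOLLOW(L) on { '(', '+' }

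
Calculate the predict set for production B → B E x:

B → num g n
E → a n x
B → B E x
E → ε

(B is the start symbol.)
{ 'num' }

PREDICT(B → B E x) = (FIRST(RHS) \ {ε}) ∪ (FOLLOW(B) if ε ∈ FIRST(RHS), i.e. RHS ⇒* ε)
FIRST(B) = { 'num' }
FIRST(B E x) = { 'num' }
ε ∉ FIRST(B E x), so FOLLOW(B) is not added.
PREDICT(B → B E x) = { 'num' }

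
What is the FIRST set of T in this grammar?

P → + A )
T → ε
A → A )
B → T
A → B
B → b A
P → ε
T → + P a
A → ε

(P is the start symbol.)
From T → ε:
  - ε-production, so ε ∈ FIRST(T)
From T → + P a:
  - '+' is a terminal: add '+' and stop

Collecting: FIRST(T) = { '+', ε }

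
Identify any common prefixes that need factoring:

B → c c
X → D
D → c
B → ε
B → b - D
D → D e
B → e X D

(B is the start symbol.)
No, left-factoring is not needed

Left-factoring is needed when two productions for the same non-terminal
share a common prefix on the right-hand side.

Productions for B:
  B → c c
  B → ε
  B → b - D
  B → e X D
Productions for D:
  D → c
  D → D e

No common prefixes found.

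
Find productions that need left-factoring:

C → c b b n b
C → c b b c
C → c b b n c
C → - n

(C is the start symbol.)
Left-factoring is needed when two productions for the same non-terminal
share a common prefix on the right-hand side.

Productions for C:
  C → c b b n b
  C → c b b c
  C → c b b n c
  C → - n

Found common prefix 'c b b' in productions for C

Answer: Yes, C has productions with common prefix 'c b b'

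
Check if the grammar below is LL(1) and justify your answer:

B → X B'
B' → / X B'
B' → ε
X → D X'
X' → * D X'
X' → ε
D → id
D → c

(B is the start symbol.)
Yes, the grammar is LL(1).

A grammar is LL(1) if for each non-terminal N with multiple productions, the predict sets of those productions are pairwise disjoint, where PREDICT(N → α) = (FIRST(α) \ {ε}) ∪ (FOLLOW(N) if α ⇒* ε).

Relevant sets:
  FOLLOW(B') = { $ }
  FOLLOW(X') = { $, '/' }

For B':
  PREDICT(B' → '/' X B') = { '/' }
  PREDICT(B' → ε) = { $ }
For X':
  PREDICT(X' → '*' D X') = { '*' }
  PREDICT(X' → ε) = { $, '/' }
For D:
  PREDICT(D → id) = { 'id' }
  PREDICT(D → c) = { 'c' }
B, X have a single production, so nothing to check there.

All predict sets are disjoint. The grammar IS LL(1).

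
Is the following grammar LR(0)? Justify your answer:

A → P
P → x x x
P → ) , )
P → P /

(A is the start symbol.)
A grammar is LR(0) if no state in the canonical LR(0) collection has:
  - both a shift item (dot before a terminal) and a complete item (shift-reduce conflict), or
  - two or more complete items (reduce-reduce conflict; the accept item [A' → A .] counts as a complete item here).

Augment with A' → A and build the canonical LR(0) collection (I0 = CLOSURE({[A' → . A]}), then GOTO on every symbol after a dot until no new states appear). It has 10 states:
  I0: { [A → . P], [A' → . A], [P → . ) , )], [P → . P /], [P → . x x x] }  — shift
  I1: { [P → ) . , )] }  — shift
  I2: { [A' → A .] }  — accept
  I3: { [A → P .], [P → P . /] }  — shift, reduce
  I4: { [P → x . x x] }  — shift
  I5: { [P → x x . x] }  — shift
  I6: { [P → x x x .] }  — reduce
  I7: { [P → P / .] }  — reduce
  I8: { [P → ) , . )] }  — shift
  I9: { [P → ) , ) .] }  — reduce

Conflict in state I3:
  Shift-reduce conflict between [A → P .] and [P → P . /]
So the grammar is NOT LR(0).

Answer: No. Shift-reduce conflict between [A → P .] and [P → P . /]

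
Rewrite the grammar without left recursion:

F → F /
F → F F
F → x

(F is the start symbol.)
F → x F'
F' → / F'
F' → F F'
F' → ε

F is directly left-recursive. The standard transformation for
  A → A α₁ | ... | A α_m | β₁ | ... | β_n
is
  A  → β₁ A' | ... | β_n A'
  A' → α₁ A' | ... | α_m A' | ε

F → x becomes F → x F'
F → F / becomes F' → / F'
F → F F becomes F' → F F'
Add F' → ε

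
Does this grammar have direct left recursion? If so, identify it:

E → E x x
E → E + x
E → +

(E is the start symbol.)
Direct left recursion occurs when N → N α for some non-terminal N (the right-hand side begins with the left-hand side itself).

E → E x x: LEFT RECURSIVE (starts with E)
E → E + x: LEFT RECURSIVE (starts with E)
E → +: starts with '+'

The grammar has direct left recursion on: E.

Answer: Yes, E is left-recursive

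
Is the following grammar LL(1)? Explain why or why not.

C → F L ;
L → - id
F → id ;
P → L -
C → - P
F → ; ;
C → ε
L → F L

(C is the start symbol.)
Yes, the grammar is LL(1).

Relevant sets:
  FIRST(F) = { ';', 'id' }
  FOLLOW(C) = { $ }

For C:
  PREDICT(C → F L ';') = { ';', 'id' }
  PREDICT(C → '-' P) = { '-' }
  PREDICT(C → ε) = { $ }
For L:
  PREDICT(L → '-' id) = { '-' }
  PREDICT(L → F L) = { ';', 'id' }
For F:
  PREDICT(F → id ';') = { 'id' }
  PREDICT(F → ';' ';') = { ';' }
P has a single production, so nothing to check there.

All predict sets are disjoint. The grammar IS LL(1).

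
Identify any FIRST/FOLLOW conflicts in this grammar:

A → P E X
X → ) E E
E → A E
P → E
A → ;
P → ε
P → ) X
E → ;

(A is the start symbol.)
Yes. P → E with FOLLOW(P) on { ')', ';' }; P → ')' X with FOLLOW(P) on { ')' }

A FIRST/FOLLOW conflict occurs when a non-terminal N has a nullable alternative N → β (β ⇒* ε) and another alternative N → α with FIRST(α) ∩ FOLLOW(N) ≠ ∅: on such a lookahead the parser cannot decide between expanding α and letting N vanish via β.

Nullable non-terminals: P.
FIRST sets used below: FIRST(E) = { ')', ';' }

P: nullable alternative(s) P → ε; FOLLOW(P) = { ')', ';' }
  P → E: FIRST \ {ε} = { ')', ';' } — overlaps FOLLOW(P) on { ')', ';' }: CONFLICT
  P → ε: FIRST \ {ε} = { } — this is the only nullable alternative, skip
  P → ) X: FIRST \ {ε} = { ')' } — overlaps FOLLOW(P) on { ')' }: CONFLICT

A, E, X have no nullable alternative, so no FIRST/FOLLOW check is needed there.

So the grammar has 2 FIRST/FOLLOW conflicts (marked CONFLICT above).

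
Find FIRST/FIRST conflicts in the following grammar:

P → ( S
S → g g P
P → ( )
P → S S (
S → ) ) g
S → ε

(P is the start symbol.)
A FIRST/FIRST conflict occurs when two productions N → α and N → β for the same non-terminal have FIRST(α) ∩ FIRST(β) ≠ ∅ (with ε ∈ FIRST of a nullable right-hand side, so two nullable alternatives also conflict).

FIRST sets of the non-terminals at (or reachable through a nullable prefix from) the front of some alternative:
  FIRST(S) = { ')', 'g', ε }

Productions for P:
  P → ( S: FIRST = { '(' }
  P → ( ): FIRST = { '(' }
  P → S S (: FIRST = { '(', ')', 'g' }
Productions for S:
  S → g g P: FIRST = { 'g' }
  S → ) ) g: FIRST = { ')' }
  S → ε: FIRST = { ε }

Conflict for P: P → ( S and P → ( )
  Overlap: { '(' }
Conflict for P: P → ( S and P → S S (
  Overlap: { '(' }
Conflict for P: P → ( ) and P → S S (
  Overlap: { '(' }

Answer: Yes. P → '(' S / P → '(' ')' on { '(' }; P → '(' S / P → S S '(' on { '(' }; P → '(' ')' / P → S S '(' on { '(' }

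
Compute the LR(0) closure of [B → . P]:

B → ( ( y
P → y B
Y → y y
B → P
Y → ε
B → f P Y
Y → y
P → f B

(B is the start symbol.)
{ [B → . P], [P → . f B], [P → . y B] }

Start with: [B → . P]
  [B → . P] has the dot before P: add [P → . y B], [P → . f B]
No further items can be added.

CLOSURE = { [B → . P], [P → . f B], [P → . y B] }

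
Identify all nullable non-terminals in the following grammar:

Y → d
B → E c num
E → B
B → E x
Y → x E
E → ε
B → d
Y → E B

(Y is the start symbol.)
{ 'E' }

A non-terminal is nullable if it can derive ε (the empty string): either it has an ε-production, or it has a production whose right-hand side consists entirely of nullable non-terminals.

ε-productions: E → ε
So E is immediately nullable.
No further non-terminal can be added: every production for the remaining non-terminals contains a terminal or a non-nullable non-terminal.
Nullable = { 'E' }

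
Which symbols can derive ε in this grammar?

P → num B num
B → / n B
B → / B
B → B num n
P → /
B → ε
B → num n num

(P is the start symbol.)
A non-terminal is nullable if it can derive ε (the empty string): either it has an ε-production, or it has a production whose right-hand side consists entirely of nullable non-terminals.

ε-productions: B → ε
So B is immediately nullable.
No further non-terminal can be added: every production for the remaining non-terminals contains a terminal or a non-nullable non-terminal.
Nullable = { 'B' }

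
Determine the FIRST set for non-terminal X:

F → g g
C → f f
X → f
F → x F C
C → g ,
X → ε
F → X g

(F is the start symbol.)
To compute FIRST(X), examine every production with X on the left-hand side, reading each right-hand side left to right until a non-nullable symbol is reached.

From X → f:
  - f is a terminal: add 'f' and stop
From X → ε:
  - ε-production, so ε ∈ FIRST(X)

Collecting: FIRST(X) = { 'f', ε }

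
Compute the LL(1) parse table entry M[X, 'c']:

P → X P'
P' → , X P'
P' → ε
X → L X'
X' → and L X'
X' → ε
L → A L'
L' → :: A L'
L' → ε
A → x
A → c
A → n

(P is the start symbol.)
To find M[X, 'c'], we find productions for X where 'c' is in the predict set (PREDICT(N → α) = (FIRST(α) \ {ε}) ∪ (FOLLOW(N) if α ⇒* ε)).

Relevant sets:
  FIRST(L) = { 'c', 'n', 'x' }

X → L X': PREDICT = { 'c', 'n', 'x' }
  'c' is in predict set, so this production goes in M[X, 'c']

M[X, 'c'] = X → L X'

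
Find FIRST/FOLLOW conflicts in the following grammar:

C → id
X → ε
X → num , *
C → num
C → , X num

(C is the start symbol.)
Yes. X → num ',' '*' with FOLLOW(X) on { 'num' }

A FIRST/FOLLOW conflict occurs when a non-terminal N has a nullable alternative N → β (β ⇒* ε) and another alternative N → α with FIRST(α) ∩ FOLLOW(N) ≠ ∅: on such a lookahead the parser cannot decide between expanding α and letting N vanish via β.

Nullable non-terminals: X.

X: nullable alternative(s) X → ε; FOLLOW(X) = { 'num' }
  X → ε: FIRST \ {ε} = { } — this is the only nullable alternative, skip
  X → num , *: FIRST \ {ε} = { 'num' } — overlaps FOLLOW(X) on { 'num' }: CONFLICT

C has no nullable alternative, so no FIRST/FOLLOW check is needed there.

So the grammar has 1 FIRST/FOLLOW conflict (marked CONFLICT above).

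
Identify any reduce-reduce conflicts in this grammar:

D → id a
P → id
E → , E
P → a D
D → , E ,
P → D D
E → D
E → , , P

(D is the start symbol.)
No reduce-reduce conflicts

A reduce-reduce conflict occurs when an LR(0) state has two complete items [A → α .] and [B → β .] — both call for a reduction, and with no lookahead the parser cannot choose between them.

Augment with D' → D and build the canonical LR(0) collection (I0 = CLOSURE({[D' → . D]}), then GOTO on every symbol after a dot until no new states appear). It has 17 states:
  I0: { [D → . , E ,], [D → . id a], [D' → . D] }  — shift
  I1: { [D → , . E ,], [D → . , E ,], [D → . id a], [E → . , , P], [E → . , E], [E → . D] }  — shift
  I2: { [D' → D .] }  — accept
  I3: { [D → id . a] }  — shift
  I4: { [D → id a .] }  — reduce
  I5: { [D → , . E ,], [D → . , E ,], [D → . id a], [E → , . , P], [E → , . E], [E → . , , P], [E → . , E], [E → . D] }  — shift
  I6: { [E → D .] }  — reduce
  I7: { [D → , E . ,] }  — shift
  I8: { [D → , E , .] }  — reduce
  I9: { [D → , . E ,], [D → . , E ,], [D → . id a], [E → , , . P], [E → , . , P], [E → , . E], [E → . , , P], [E → . , E], [E → . D], [P → . D D], [P → . a D], [P → . id] }  — shift
  I10: { [D → , E . ,], [E → , E .] }  — shift, reduce
  I11: { [D → . , E ,], [D → . id a], [E → D .], [P → D . D] }  — shift, reduce
  I12: { [E → , , P .] }  — reduce
  I13: { [D → . , E ,], [D → . id a], [P → a . D] }  — shift
  I14: { [D → id . a], [P → id .] }  — shift, reduce
  I15: { [P → a D .] }  — reduce
  I16: { [P → D D .] }  — reduce

No state contains more than one complete item.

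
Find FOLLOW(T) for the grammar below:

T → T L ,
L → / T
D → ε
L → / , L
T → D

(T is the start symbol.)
To compute FOLLOW(T), find every occurrence of T on a right-hand side N → α T β: add FIRST(β) \ {ε}, and if β is empty or nullable also add FOLLOW(N). Iterate to a fixed point.

T is the start symbol, so $ ∈ FOLLOW(T).
In T → T L ,: T is followed by L ',', add FIRST(L ',') \ {ε} = { '/' }
In L → / T: T is at the end, add FOLLOW(L)

The FOLLOW sets referred to above (computed the same way, to a fixed point):
  FOLLOW(L) = { ',' }

Taking the union: FOLLOW(T) = { $, ',', '/' }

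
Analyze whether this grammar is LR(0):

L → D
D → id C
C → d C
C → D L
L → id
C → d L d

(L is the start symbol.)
A grammar is LR(0) if no state in the canonical LR(0) collection has:
  - both a shift item (dot before a terminal) and a complete item (shift-reduce conflict), or
  - two or more complete items (reduce-reduce conflict; the accept item [L' → L .] counts as a complete item here).

Augment with L' → L and build the canonical LR(0) collection (I0 = CLOSURE({[L' → . L]}), then GOTO on every symbol after a dot until no new states appear). It has 13 states:
  I0: { [D → . id C], [L → . D], [L → . id], [L' → . L] }  — shift
  I1: { [L → D .] }  — reduce
  I2: { [L' → L .] }  — accept
  I3: { [C → . D L], [C → . d C], [C → . d L d], [D → . id C], [D → id . C], [L → id .] }  — shift, reduce
  I4: { [D → id C .] }  — reduce
  I5: { [C → D . L], [D → . id C], [L → . D], [L → . id] }  — shift
  I6: { [C → . D L], [C → . d C], [C → . d L d], [C → d . C], [C → d . L d], [D → . id C], [L → . D], [L → . id] }  — shift
  I7: { [C → . D L], [C → . d C], [C → . d L d], [D → . id C], [D → id . C] }  — shift
  I8: { [C → d C .] }  — reduce
  I9: { [C → D . L], [D → . id C], [L → . D], [L → . id], [L → D .] }  — shift, reduce
  I10: { [C → d L . d] }  — shift
  I11: { [C → d L d .] }  — reduce
  I12: { [C → D L .] }  — reduce

Conflict in state I3:
  Shift-reduce conflict between [L → id .] and [C → . d C]
So the grammar is NOT LR(0).

Answer: No. Shift-reduce conflict between [L → id .] and [C → . d C]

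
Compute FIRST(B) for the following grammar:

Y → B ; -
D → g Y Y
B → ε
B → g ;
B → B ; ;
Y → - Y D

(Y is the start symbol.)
From B → ε:
  - ε-production, so ε ∈ FIRST(B)
From B → g ;:
  - g is a terminal: add 'g' and stop
From B → B ; ;:
  - B is the symbol being defined: contributes nothing new
    B is nullable, so continue to the next symbol
  - ';' is a terminal: add ';' and stop

Collecting: FIRST(B) = { ';', 'g', ε }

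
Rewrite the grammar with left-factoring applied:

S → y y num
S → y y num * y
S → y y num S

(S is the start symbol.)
Left-factoring transforms A → αβ₁ | αβ₂ into A → αA' and A' → β₁ | β₂
(α is the longest common prefix among the alternatives). Repeat until
no nonterminal has two alternatives with a common prefix.

Round 1: S has alternatives sharing prefix 'y y num'. Introduce S': S → y y num S'
  Add: S' → ε
  Add: S' → * y
  Add: S' → S

No remaining common prefixes — done.

Resulting grammar:
S → y y num S'
S' → ε
S' → * y
S' → S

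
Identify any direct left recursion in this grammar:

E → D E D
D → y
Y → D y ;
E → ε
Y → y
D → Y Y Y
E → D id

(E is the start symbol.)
Direct left recursion occurs when N → N α for some non-terminal N (the right-hand side begins with the left-hand side itself).

E → D E D: starts with D
D → y: starts with y
Y → D y ;: starts with D
E → ε: starts with ε
Y → y: starts with y
D → Y Y Y: starts with Y
E → D id: starts with D

No direct left recursion found.

Answer: No direct left recursion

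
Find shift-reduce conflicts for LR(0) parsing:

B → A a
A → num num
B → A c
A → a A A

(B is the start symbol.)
No shift-reduce conflicts

A shift-reduce conflict occurs when an LR(0) state has both:
  - a complete (reduce) item [A → α .] (dot at the end), and
  - a shift item [B → β . c γ] (dot before a terminal).

Augment with B' → B and build the canonical LR(0) collection (I0 = CLOSURE({[B' → . B]}), then GOTO on every symbol after a dot until no new states appear). It has 10 states:
  I0: { [A → . a A A], [A → . num num], [B → . A a], [B → . A c], [B' → . B] }  — shift
  I1: { [B → A . a], [B → A . c] }  — shift
  I2: { [B' → B .] }  — accept
  I3: { [A → . a A A], [A → . num num], [A → a . A A] }  — shift
  I4: { [A → num . num] }  — shift
  I5: { [A → num num .] }  — reduce
  I6: { [A → . a A A], [A → . num num], [A → a A . A] }  — shift
  I7: { [A → a A A .] }  — reduce
  I8: { [B → A a .] }  — reduce
  I9: { [B → A c .] }  — reduce

No state contains both a complete item and a shift item.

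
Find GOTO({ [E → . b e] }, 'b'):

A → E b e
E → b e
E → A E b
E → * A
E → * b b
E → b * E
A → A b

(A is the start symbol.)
{ [E → b . e] }

GOTO(I, 'b') = CLOSURE({ [A → αX.β] : [A → α.Xβ] ∈ I, X = 'b' })

Items with dot before 'b', with the dot advanced:
  [E → . b e] → [E → b . e]
Closure adds nothing (no advanced item has the dot before a non-terminal).

GOTO = { [E → b . e] }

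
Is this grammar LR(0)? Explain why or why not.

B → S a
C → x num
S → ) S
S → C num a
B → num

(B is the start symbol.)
A grammar is LR(0) if no state in the canonical LR(0) collection has:
  - both a shift item (dot before a terminal) and a complete item (shift-reduce conflict), or
  - two or more complete items (reduce-reduce conflict; the accept item [B' → B .] counts as a complete item here).

Augment with B' → B and build the canonical LR(0) collection (I0 = CLOSURE({[B' → . B]}), then GOTO on every symbol after a dot until no new states appear). It has 12 states:
  I0: { [B → . S a], [B → . num], [B' → . B], [C → . x num], [S → . ) S], [S → . C num a] }  — shift
  I1: { [C → . x num], [S → ) . S], [S → . ) S], [S → . C num a] }  — shift
  I2: { [B' → B .] }  — accept
  I3: { [S → C . num a] }  — shift
  I4: { [B → S . a] }  — shift
  I5: { [B → num .] }  — reduce
  I6: { [C → x . num] }  — shift
  I7: { [C → x num .] }  — reduce
  I8: { [B → S a .] }  — reduce
  I9: { [S → C num . a] }  — shift
  I10: { [S → C num a .] }  — reduce
  I11: { [S → ) S .] }  — reduce

Every state is either a pure shift/goto state or contains exactly one complete item and nothing to shift — no conflicts. The grammar is LR(0).

Answer: Yes, the grammar is LR(0)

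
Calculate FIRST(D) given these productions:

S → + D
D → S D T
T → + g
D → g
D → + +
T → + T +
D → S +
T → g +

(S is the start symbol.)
{ '+', 'g' }

To compute FIRST(D), examine every production with D on the left-hand side, reading each right-hand side left to right until a non-nullable symbol is reached.

FIRST sets of the other non-terminals involved (by the same procedure, iterated to a fixed point):
  FIRST(S) = { '+' }

From D → S D T:
  - S is a non-terminal: add FIRST(S) \ {ε} = { '+' }
    S is not nullable, so stop
From D → g:
  - g is a terminal: add 'g' and stop
From D → + +:
  - '+' is a terminal: add '+' and stop
From D → S +:
  - S is a non-terminal: add FIRST(S) \ {ε} = { '+' }
    S is not nullable, so stop

Collecting: FIRST(D) = { '+', 'g' }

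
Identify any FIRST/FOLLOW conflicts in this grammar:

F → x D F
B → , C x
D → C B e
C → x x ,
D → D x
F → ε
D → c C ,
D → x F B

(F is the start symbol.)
No FIRST/FOLLOW conflicts.

Nullable non-terminals: F.

F: nullable alternative(s) F → ε; FOLLOW(F) = { $, ',' }
  F → x D F: FIRST \ {ε} = { 'x' } — disjoint from FOLLOW(F)
  F → ε: FIRST \ {ε} = { } — this is the only nullable alternative, skip

B, C, D have no nullable alternative, so no FIRST/FOLLOW check is needed there.

No FIRST/FOLLOW conflicts found.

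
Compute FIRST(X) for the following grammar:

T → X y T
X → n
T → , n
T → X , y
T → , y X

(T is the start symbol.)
{ 'n' }

To compute FIRST(X), examine every production with X on the left-hand side, reading each right-hand side left to right until a non-nullable symbol is reached.

From X → n:
  - n is a terminal: add 'n' and stop

Collecting: FIRST(X) = { 'n' }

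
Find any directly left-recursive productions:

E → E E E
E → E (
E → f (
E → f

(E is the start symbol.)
Yes, E is left-recursive

E → E E E: LEFT RECURSIVE (starts with E)
E → E (: LEFT RECURSIVE (starts with E)
E → f (: starts with f
E → f: starts with f

The grammar has direct left recursion on: E.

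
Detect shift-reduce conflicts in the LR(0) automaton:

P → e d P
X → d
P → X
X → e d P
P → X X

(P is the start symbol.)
A shift-reduce conflict occurs when an LR(0) state has both:
  - a complete (reduce) item [A → α .] (dot at the end), and
  - a shift item [B → β . c γ] (dot before a terminal).

Augment with P' → P and build the canonical LR(0) collection (I0 = CLOSURE({[P' → . P]}), then GOTO on every symbol after a dot until no new states appear). It has 11 states:
  I0: { [P → . X X], [P → . X], [P → . e d P], [P' → . P], [X → . d], [X → . e d P] }  — shift
  I1: { [P' → P .] }  — accept
  I2: { [P → X . X], [P → X .], [X → . d], [X → . e d P] }  — shift, reduce
  I3: { [X → d .] }  — reduce
  I4: { [P → e . d P], [X → e . d P] }  — shift
  I5: { [P → . X X], [P → . X], [P → . e d P], [P → e d . P], [X → . d], [X → . e d P], [X → e d . P] }  — shift
  I6: { [P → e d P .], [X → e d P .] }  — 2 reduces
  I7: { [P → X X .] }  — reduce
  I8: { [X → e . d P] }  — shift
  I9: { [P → . X X], [P → . X], [P → . e d P], [X → . d], [X → . e d P], [X → e d . P] }  — shift
  I10: { [X → e d P .] }  — reduce

I2 contains reduce item [P → X .] and shift items [X → . d], [X → . e d P] — shift-reduce conflict.

Answer: Yes — I2: [P → X .] vs [X → . d]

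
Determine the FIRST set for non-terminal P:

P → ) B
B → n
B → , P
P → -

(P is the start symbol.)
{ ')', '-' }

From P → ) B:
  - ')' is a terminal: add ')' and stop
From P → -:
  - '-' is a terminal: add '-' and stop

Collecting: FIRST(P) = { ')', '-' }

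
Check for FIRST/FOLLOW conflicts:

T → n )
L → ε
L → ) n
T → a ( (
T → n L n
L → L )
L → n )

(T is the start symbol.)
Yes. L → ')' n with FOLLOW(L) on { ')' }; L → L ')' with FOLLOW(L) on { ')', 'n' }; L → n ')' with FOLLOW(L) on { 'n' }

Nullable non-terminals: L.
FIRST sets used below: FIRST(L) = { ')', 'n', ε }

L: nullable alternative(s) L → ε; FOLLOW(L) = { ')', 'n' }
  L → ε: FIRST \ {ε} = { } — this is the only nullable alternative, skip
  L → ) n: FIRST \ {ε} = { ')' } — overlaps FOLLOW(L) on { ')' }: CONFLICT
  L → L ): FIRST \ {ε} = { ')', 'n' } — overlaps FOLLOW(L) on { ')', 'n' }: CONFLICT
  L → n ): FIRST \ {ε} = { 'n' } — overlaps FOLLOW(L) on { 'n' }: CONFLICT

T has no nullable alternative, so no FIRST/FOLLOW check is needed there.

So the grammar has 3 FIRST/FOLLOW conflicts (marked CONFLICT above).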